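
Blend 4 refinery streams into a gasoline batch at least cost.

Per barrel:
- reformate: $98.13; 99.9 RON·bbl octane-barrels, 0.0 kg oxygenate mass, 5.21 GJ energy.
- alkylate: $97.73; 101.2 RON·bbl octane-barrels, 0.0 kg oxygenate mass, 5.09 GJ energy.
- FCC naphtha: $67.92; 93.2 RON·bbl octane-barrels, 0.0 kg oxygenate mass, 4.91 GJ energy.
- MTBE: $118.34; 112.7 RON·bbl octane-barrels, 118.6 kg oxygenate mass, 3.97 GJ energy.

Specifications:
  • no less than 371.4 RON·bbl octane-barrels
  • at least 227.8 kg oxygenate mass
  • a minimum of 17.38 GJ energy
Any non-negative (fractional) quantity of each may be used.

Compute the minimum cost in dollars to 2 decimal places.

Let x1 = barrels of reformate, x2 = barrels of alkylate, x3 = barrels of FCC naphtha, x4 = barrels of MTBE.
Minimise 98.13x1 + 97.73x2 + 67.92x3 + 118.34x4 subject to:
  99.9x1 + 101.2x2 + 93.2x3 + 112.7x4 ≥ 371.4   (octane-barrels)
  118.6x4 ≥ 227.8   (oxygenate mass)
  5.21x1 + 5.09x2 + 4.91x3 + 3.97x4 ≥ 17.38   (energy)
  x1, x2, x3, x4 ≥ 0.
The optimal basis is {FCC naphtha, MTBE}; reformate, alkylate drop out. Binding constraints: oxygenate mass and energy.
So FCC naphtha = 1.98669 barrels, MTBE = 1.92074 barrels.
Hence cost = 67.92·1.98669 + 118.34·1.92074 = $362.2364.

$362.24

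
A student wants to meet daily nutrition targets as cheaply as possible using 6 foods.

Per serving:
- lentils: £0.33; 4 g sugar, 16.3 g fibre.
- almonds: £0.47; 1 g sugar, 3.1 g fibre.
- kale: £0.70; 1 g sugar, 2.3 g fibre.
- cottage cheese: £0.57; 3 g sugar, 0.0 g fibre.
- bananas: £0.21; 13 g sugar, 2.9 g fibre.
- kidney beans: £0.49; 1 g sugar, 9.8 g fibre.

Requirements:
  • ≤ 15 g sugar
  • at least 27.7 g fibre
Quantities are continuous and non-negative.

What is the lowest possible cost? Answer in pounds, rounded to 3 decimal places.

£0.561

Set it up as a linear program. Let x1 = servings of lentils, x2 = servings of almonds, x3 = servings of kale, x4 = servings of cottage cheese, x5 = servings of bananas, x6 = servings of kidney beans.
min 0.33x1 + 0.47x2 + 0.7x3 + 0.57x4 + 0.21x5 + 0.49x6 with:
  4x1 + 1x2 + 1x3 + 3x4 + 13x5 + 1x6 ≤ 15   (sugar)
  16.3x1 + 3.1x2 + 2.3x3 + 2.9x5 + 9.8x6 ≥ 27.7   (fibre)
  x1, x2, x3, x4, x5, x6 ≥ 0.
The optimal basis is {lentils}; almonds, kale, cottage cheese, bananas, kidney beans drop out. The fibre requirement is met with equality.
Solving gives x1 = 1.699.
Cost = 0.33·1.699 = 0.56067.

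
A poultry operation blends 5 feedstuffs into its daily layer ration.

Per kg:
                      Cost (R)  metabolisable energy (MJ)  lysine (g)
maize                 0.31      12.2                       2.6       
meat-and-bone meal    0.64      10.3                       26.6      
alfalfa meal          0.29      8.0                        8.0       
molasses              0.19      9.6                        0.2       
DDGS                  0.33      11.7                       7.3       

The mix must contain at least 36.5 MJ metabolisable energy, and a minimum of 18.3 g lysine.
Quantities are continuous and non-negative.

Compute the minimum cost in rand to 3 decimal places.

R0.967

Let x1 = kg of maize, x2 = kg of meat-and-bone meal, x3 = kg of alfalfa meal, x4 = kg of molasses, x5 = kg of DDGS.
min 0.31x1 + 0.64x2 + 0.29x3 + 0.19x4 + 0.33x5 with:
  12.2x1 + 10.3x2 + 8x3 + 9.6x4 + 11.7x5 ≥ 36.5   (metabolisable energy)
  2.6x1 + 26.6x2 + 8x3 + 0.2x4 + 7.3x5 ≥ 18.3   (lysine)
  x1, x2, x3, x4, x5 ≥ 0.
The cheapest feasible vertex uses only molasses, DDGS; maize, meat-and-bone meal, alfalfa meal are not used. Binding constraints: metabolisable energy and lysine.
That vertex is x4 = 0.7727, x5 = 2.486.
Hence cost = 0.19·0.7727 + 0.33·2.486 = R0.96719.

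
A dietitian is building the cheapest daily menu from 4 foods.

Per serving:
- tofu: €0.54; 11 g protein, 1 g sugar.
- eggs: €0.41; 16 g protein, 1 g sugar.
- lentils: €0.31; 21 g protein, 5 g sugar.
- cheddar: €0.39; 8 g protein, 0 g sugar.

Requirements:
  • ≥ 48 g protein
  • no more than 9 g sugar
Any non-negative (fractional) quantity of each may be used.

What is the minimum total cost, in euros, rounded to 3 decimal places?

€0.859

Let x1 = servings of tofu, x2 = servings of eggs, x3 = servings of lentils, x4 = servings of cheddar.
Minimise 0.54x1 + 0.41x2 + 0.31x3 + 0.39x4 subject to:
  11x1 + 16x2 + 21x3 + 8x4 ≥ 48   (protein)
  1x1 + 1x2 + 5x3 ≤ 9   (sugar)
  x1, x2, x3, x4 ≥ 0.
At the optimum only eggs, lentils are positive (tofu, cheddar = 0). Binding constraints: protein and sugar.
So eggs = 0.8644 servings, lentils = 1.627 servings.
Total cost: 0.41·0.8644 + 0.31·1.627 = 0.85877.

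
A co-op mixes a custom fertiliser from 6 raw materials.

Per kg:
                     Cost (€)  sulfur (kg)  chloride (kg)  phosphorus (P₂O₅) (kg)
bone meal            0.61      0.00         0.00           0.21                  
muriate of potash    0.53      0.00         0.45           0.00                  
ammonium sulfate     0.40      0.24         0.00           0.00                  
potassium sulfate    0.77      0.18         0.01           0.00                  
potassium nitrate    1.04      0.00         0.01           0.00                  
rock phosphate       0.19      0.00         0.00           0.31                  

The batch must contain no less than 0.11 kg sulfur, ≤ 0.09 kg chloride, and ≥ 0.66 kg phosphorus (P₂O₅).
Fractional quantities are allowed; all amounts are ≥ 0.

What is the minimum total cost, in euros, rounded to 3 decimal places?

Let x1 = kg of bone meal, x2 = kg of muriate of potash, x3 = kg of ammonium sulfate, x4 = kg of potassium sulfate, x5 = kg of potassium nitrate, x6 = kg of rock phosphate.
Minimise 0.61x1 + 0.53x2 + 0.4x3 + 0.77x4 + 1.04x5 + 0.19x6 with:
  0.24x3 + 0.18x4 ≥ 0.11   (sulfur)
  0.45x2 + 0.01x4 + 0.01x5 ≤ 0.09   (chloride)
  0.21x1 + 0.31x6 ≥ 0.66   (phosphorus (P₂O₅))
  x1, x2, x3, x4, x5, x6 ≥ 0.
The optimal basis is {ammonium sulfate, rock phosphate}; bone meal, muriate of potash, potassium sulfate, potassium nitrate drop out. Binding constraints: sulfur and phosphorus (P₂O₅).
That vertex is x3 = 0.4583, x6 = 2.129.
Objective = 0.4·0.4583 + 0.19·2.129 = 0.58783.

€0.588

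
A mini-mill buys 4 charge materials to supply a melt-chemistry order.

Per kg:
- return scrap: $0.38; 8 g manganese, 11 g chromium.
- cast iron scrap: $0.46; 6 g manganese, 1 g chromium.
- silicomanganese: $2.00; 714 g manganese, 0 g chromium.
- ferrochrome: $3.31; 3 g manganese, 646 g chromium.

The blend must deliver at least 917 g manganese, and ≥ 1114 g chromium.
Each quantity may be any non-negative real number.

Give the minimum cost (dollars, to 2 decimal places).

$8.26

Let x1 = kg of return scrap, x2 = kg of cast iron scrap, x3 = kg of silicomanganese, x4 = kg of ferrochrome.
Minimize 0.38x1 + 0.46x2 + 2x3 + 3.31x4 subject to:
  8x1 + 6x2 + 714x3 + 3x4 ≥ 917   (manganese)
  11x1 + 1x2 + 646x4 ≥ 1114   (chromium)
  x1, x2, x3, x4 ≥ 0.
The cheapest feasible vertex uses only silicomanganese, ferrochrome; return scrap, cast iron scrap are not used. Binding constraints: manganese and chromium.
Solving gives x3 = 1.277, x4 = 1.724.
Hence cost = 2·1.277 + 3.31·1.724 = $8.2604.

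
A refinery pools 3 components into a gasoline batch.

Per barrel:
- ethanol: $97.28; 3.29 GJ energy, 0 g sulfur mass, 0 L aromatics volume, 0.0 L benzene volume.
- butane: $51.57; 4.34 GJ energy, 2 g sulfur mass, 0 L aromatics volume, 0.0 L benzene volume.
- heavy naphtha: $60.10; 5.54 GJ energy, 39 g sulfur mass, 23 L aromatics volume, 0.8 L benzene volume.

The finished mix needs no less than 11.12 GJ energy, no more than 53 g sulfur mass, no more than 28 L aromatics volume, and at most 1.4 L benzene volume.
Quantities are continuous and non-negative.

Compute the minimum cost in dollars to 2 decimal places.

Let x1 = barrels of ethanol, x2 = barrels of butane, x3 = barrels of heavy naphtha.
Minimize 97.28x1 + 51.57x2 + 60.1x3 with:
  3.29x1 + 4.34x2 + 5.54x3 ≥ 11.12   (energy)
  2x2 + 39x3 ≤ 53   (sulfur mass)
  23x3 ≤ 28   (aromatics volume)
  0.8x3 ≤ 1.4   (benzene volume)
  x1, x2, x3 ≥ 0.
The cheapest feasible vertex uses only butane, heavy naphtha; ethanol is not used. Binding constraints: energy and aromatics volume.
So butane = 1.0082 barrels, heavy naphtha = 1.2174 barrels.
Hence cost = 51.57·1.0082 + 60.1·1.2174 = $125.1586.

$125.16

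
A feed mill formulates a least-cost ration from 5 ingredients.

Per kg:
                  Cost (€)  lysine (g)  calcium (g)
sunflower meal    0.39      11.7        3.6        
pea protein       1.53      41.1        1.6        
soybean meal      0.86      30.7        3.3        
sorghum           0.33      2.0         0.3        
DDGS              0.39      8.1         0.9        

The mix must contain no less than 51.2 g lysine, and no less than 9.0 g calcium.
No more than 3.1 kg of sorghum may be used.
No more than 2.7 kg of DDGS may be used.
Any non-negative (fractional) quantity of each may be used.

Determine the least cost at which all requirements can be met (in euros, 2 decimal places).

€1.53

Let x1 = kg of sunflower meal, x2 = kg of pea protein, x3 = kg of soybean meal, x4 = kg of sorghum, x5 = kg of DDGS.
min 0.39x1 + 1.53x2 + 0.86x3 + 0.33x4 + 0.39x5 s.t.:
  11.7x1 + 41.1x2 + 30.7x3 + 2x4 + 8.1x5 ≥ 51.2   (lysine)
  3.6x1 + 1.6x2 + 3.3x3 + 0.3x4 + 0.9x5 ≥ 9   (calcium)
  x4 ≤ 3.1
  x5 ≤ 2.7
  x1, x2, x3, x4, x5 ≥ 0.
At the optimum only sunflower meal, soybean meal are positive (pea protein, sorghum, DDGS = 0). There the lysine and calcium constraints are tight.
So sunflower meal = 1.493 kg, soybean meal = 1.099 kg.
Objective = 0.39·1.493 + 0.86·1.099 = 1.5274.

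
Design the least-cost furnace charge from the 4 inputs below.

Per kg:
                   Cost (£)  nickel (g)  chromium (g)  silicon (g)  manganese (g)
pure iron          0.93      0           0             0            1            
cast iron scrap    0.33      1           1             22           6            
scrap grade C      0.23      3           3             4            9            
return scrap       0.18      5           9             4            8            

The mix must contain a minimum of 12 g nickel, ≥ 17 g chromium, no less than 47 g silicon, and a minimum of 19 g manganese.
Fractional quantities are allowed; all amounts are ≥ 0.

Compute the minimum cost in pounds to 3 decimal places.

Let x1 = kg of pure iron, x2 = kg of cast iron scrap, x3 = kg of scrap grade C, x4 = kg of return scrap.
Minimize 0.93x1 + 0.33x2 + 0.23x3 + 0.18x4 with:
  1x2 + 3x3 + 5x4 ≥ 12   (nickel)
  1x2 + 3x3 + 9x4 ≥ 17   (chromium)
  22x2 + 4x3 + 4x4 ≥ 47   (silicon)
  1x1 + 6x2 + 9x3 + 8x4 ≥ 19   (manganese)
  x1, x2, x3, x4 ≥ 0.
The cheapest feasible vertex uses only cast iron scrap, return scrap; pure iron, scrap grade C are not used. Binding constraints: nickel and silicon.
Optimal quantities: cast iron scrap = 1.764 kg, return scrap = 2.047 kg.
Total cost: 0.33·1.764 + 0.18·2.047 = 0.95058.

£0.951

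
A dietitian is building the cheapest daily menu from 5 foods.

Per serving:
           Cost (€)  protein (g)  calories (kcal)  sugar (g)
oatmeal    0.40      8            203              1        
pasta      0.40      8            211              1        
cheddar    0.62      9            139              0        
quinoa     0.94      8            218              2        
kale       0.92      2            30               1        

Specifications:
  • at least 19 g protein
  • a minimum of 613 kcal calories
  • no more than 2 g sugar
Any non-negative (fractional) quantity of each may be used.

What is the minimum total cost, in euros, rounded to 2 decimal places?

Set it up as a linear program. Let x1 = servings of oatmeal, x2 = servings of pasta, x3 = servings of cheddar, x4 = servings of quinoa, x5 = servings of kale.
Minimize 0.4x1 + 0.4x2 + 0.62x3 + 0.94x4 + 0.92x5 with:
  8x1 + 8x2 + 9x3 + 8x4 + 2x5 ≥ 19   (protein)
  203x1 + 211x2 + 139x3 + 218x4 + 30x5 ≥ 613   (calories)
  1x1 + 1x2 + 2x4 + 1x5 ≤ 2   (sugar)
  x1, x2, x3, x4, x5 ≥ 0.
The optimal basis is {pasta, cheddar}; oatmeal, quinoa, kale drop out. Binding constraints: calories and sugar.
Optimal quantities: pasta = 2 servings, cheddar = 1.374 servings.
Hence cost = 0.4·2 + 0.62·1.374 = €1.6519.

€1.65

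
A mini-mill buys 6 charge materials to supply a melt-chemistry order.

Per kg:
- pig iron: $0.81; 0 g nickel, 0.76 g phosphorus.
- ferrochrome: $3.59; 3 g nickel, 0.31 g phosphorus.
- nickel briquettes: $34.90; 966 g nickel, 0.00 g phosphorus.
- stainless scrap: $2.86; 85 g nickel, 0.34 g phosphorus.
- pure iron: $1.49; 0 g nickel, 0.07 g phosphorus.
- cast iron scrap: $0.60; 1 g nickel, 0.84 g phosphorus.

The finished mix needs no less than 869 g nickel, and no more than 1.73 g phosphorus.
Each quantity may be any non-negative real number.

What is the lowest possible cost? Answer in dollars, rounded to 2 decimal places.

$30.32

Treat it as an LP. Let x1 = kg of pig iron, x2 = kg of ferrochrome, x3 = kg of nickel briquettes, x4 = kg of stainless scrap, x5 = kg of pure iron, x6 = kg of cast iron scrap.
Minimise 0.81x1 + 3.59x2 + 34.9x3 + 2.86x4 + 1.49x5 + 0.6x6 with:
  3x2 + 966x3 + 85x4 + 1x6 ≥ 869   (nickel)
  0.76x1 + 0.31x2 + 0.34x4 + 0.07x5 + 0.84x6 ≤ 1.73   (phosphorus)
  x1, x2, x3, x4, x5, x6 ≥ 0.
The optimal basis is {nickel briquettes, stainless scrap}; pig iron, ferrochrome, pure iron, cast iron scrap drop out. The nickel and phosphorus requirements are met with equality.
That vertex is x3 = 0.4519, x4 = 5.088.
Hence cost = 34.9·0.4519 + 2.86·5.088 = $30.3230.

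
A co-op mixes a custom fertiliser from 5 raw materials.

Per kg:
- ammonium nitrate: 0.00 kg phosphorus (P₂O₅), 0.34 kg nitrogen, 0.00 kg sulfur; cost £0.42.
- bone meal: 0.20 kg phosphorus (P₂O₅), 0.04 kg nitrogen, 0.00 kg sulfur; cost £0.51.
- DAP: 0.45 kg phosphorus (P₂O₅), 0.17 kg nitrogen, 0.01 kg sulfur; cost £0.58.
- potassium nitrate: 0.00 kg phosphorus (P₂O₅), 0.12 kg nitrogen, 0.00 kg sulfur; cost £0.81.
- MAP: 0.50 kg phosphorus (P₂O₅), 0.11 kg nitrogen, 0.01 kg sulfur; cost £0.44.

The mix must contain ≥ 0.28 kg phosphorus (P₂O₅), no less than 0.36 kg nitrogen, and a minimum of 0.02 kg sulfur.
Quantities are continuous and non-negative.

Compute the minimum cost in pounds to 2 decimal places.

£1.05

Set it up as a linear program. Let x1 = kg of ammonium nitrate, x2 = kg of bone meal, x3 = kg of DAP, x4 = kg of potassium nitrate, x5 = kg of MAP.
min 0.42x1 + 0.51x2 + 0.58x3 + 0.81x4 + 0.44x5 subject to:
  0.2x2 + 0.45x3 + 0.5x5 ≥ 0.28   (phosphorus (P₂O₅))
  0.34x1 + 0.04x2 + 0.17x3 + 0.12x4 + 0.11x5 ≥ 0.36   (nitrogen)
  0.01x3 + 0.01x5 ≥ 0.02   (sulfur)
  x1, x2, x3, x4, x5 ≥ 0.
At the optimum only ammonium nitrate, MAP are positive (bone meal, DAP, potassium nitrate = 0). Binding constraints: nitrogen and sulfur.
So ammonium nitrate = 0.4118 kg, MAP = 2 kg.
Objective = 0.42·0.4118 + 0.44·2 = 1.0530.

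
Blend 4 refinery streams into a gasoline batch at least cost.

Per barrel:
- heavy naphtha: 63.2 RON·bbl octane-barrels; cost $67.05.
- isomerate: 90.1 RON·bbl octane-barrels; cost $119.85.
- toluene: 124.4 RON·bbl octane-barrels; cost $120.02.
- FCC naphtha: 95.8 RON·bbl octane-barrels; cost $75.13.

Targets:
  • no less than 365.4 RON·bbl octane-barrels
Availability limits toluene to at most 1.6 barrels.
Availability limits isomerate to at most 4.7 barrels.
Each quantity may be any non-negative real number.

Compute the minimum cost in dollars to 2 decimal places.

Set it up as a linear program. Let x1 = barrels of heavy naphtha, x2 = barrels of isomerate, x3 = barrels of toluene, x4 = barrels of FCC naphtha.
Minimise 67.05x1 + 119.85x2 + 120.02x3 + 75.13x4 s.t.:
  63.2x1 + 90.1x2 + 124.4x3 + 95.8x4 ≥ 365.4   (octane-barrels)
  x3 ≤ 1.6
  x2 ≤ 4.7
  x1, x2, x3, x4 ≥ 0.
At the optimum only FCC naphtha is positive (heavy naphtha, isomerate, toluene = 0). The octane-barrels requirement is met with equality.
So FCC naphtha = 3.8142 barrels.
Total cost: 75.13·3.8142 = 286.5608.

$286.56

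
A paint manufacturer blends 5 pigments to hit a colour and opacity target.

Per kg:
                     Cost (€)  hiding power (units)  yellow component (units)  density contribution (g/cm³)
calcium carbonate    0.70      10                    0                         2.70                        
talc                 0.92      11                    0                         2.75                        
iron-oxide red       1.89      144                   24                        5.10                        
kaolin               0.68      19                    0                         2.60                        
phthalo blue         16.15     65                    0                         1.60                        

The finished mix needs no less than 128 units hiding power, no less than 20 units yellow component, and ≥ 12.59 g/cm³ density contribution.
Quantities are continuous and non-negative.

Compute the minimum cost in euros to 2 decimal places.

Let x1 = kg of calcium carbonate, x2 = kg of talc, x3 = kg of iron-oxide red, x4 = kg of kaolin, x5 = kg of phthalo blue.
min 0.7x1 + 0.92x2 + 1.89x3 + 0.68x4 + 16.15x5 s.t.:
  10x1 + 11x2 + 144x3 + 19x4 + 65x5 ≥ 128   (hiding power)
  24x3 ≥ 20   (yellow component)
  2.7x1 + 2.75x2 + 5.1x3 + 2.6x4 + 1.6x5 ≥ 12.59   (density contribution)
  x1, x2, x3, x4, x5 ≥ 0.
At the optimum only calcium carbonate, iron-oxide red are positive (talc, kaolin, phthalo blue = 0). The yellow component and density contribution requirements are met with equality.
So calcium carbonate = 3.089 kg, iron-oxide red = 0.8333 kg.
Cost = 0.7·3.089 + 1.89·0.8333 = 3.7372.

€3.74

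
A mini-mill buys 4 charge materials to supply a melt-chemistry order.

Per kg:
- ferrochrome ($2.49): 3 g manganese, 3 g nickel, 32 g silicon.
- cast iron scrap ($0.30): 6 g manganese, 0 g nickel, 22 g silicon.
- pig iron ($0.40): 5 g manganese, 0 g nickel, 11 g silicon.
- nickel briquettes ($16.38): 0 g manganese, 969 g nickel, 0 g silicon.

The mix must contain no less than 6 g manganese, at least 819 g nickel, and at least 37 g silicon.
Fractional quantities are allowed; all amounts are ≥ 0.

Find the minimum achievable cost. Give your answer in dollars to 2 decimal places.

Let x1 = kg of ferrochrome, x2 = kg of cast iron scrap, x3 = kg of pig iron, x4 = kg of nickel briquettes.
min 2.49x1 + 0.3x2 + 0.4x3 + 16.38x4 subject to:
  3x1 + 6x2 + 5x3 ≥ 6   (manganese)
  3x1 + 969x4 ≥ 819   (nickel)
  32x1 + 22x2 + 11x3 ≥ 37   (silicon)
  x1, x2, x3, x4 ≥ 0.
At the optimum only cast iron scrap, nickel briquettes are positive (ferrochrome, pig iron = 0). The nickel and silicon requirements are met with equality.
Solving gives x2 = 1.682, x4 = 0.8452.
Cost = 0.3·1.682 + 16.38·0.8452 = 14.3490.

$14.35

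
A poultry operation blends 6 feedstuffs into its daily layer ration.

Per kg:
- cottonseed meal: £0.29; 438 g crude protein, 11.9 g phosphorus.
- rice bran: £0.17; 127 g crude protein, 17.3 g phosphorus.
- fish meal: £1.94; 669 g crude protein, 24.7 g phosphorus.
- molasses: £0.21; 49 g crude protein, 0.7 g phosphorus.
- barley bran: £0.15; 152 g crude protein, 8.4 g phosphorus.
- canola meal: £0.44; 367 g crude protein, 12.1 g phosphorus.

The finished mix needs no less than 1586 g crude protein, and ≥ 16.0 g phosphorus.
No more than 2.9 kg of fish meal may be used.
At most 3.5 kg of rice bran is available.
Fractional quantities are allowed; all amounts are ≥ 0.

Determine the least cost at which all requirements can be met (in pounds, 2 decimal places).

Treat it as an LP. Let x1 = kg of cottonseed meal, x2 = kg of rice bran, x3 = kg of fish meal, x4 = kg of molasses, x5 = kg of barley bran, x6 = kg of canola meal.
Minimize 0.29x1 + 0.17x2 + 1.94x3 + 0.21x4 + 0.15x5 + 0.44x6 subject to:
  438x1 + 127x2 + 669x3 + 49x4 + 152x5 + 367x6 ≥ 1586   (crude protein)
  11.9x1 + 17.3x2 + 24.7x3 + 0.7x4 + 8.4x5 + 12.1x6 ≥ 16   (phosphorus)
  x3 ≤ 2.9
  x2 ≤ 3.5
  x1, x2, x3, x4, x5, x6 ≥ 0.
The cheapest feasible vertex uses only cottonseed meal; rice bran, fish meal, molasses, barley bran, canola meal are not used. The crude protein requirement is met with equality.
So cottonseed meal = 3.621 kg.
Total cost: 0.29·3.621 = 1.0501.

£1.05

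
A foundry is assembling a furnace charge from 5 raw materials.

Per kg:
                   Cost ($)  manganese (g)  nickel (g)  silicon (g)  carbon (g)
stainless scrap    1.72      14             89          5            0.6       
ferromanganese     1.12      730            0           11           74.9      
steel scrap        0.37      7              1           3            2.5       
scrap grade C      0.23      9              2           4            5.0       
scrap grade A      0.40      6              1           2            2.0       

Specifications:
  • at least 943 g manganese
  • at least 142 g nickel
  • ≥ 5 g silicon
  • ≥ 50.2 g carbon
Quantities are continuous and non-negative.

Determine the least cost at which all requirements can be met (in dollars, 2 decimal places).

This is a linear program. Let x1 = kg of stainless scrap, x2 = kg of ferromanganese, x3 = kg of steel scrap, x4 = kg of scrap grade C, x5 = kg of scrap grade A.
Minimize 1.72x1 + 1.12x2 + 0.37x3 + 0.23x4 + 0.4x5 s.t.:
  14x1 + 730x2 + 7x3 + 9x4 + 6x5 ≥ 943   (manganese)
  89x1 + 1x3 + 2x4 + 1x5 ≥ 142   (nickel)
  5x1 + 11x2 + 3x3 + 4x4 + 2x5 ≥ 5   (silicon)
  0.6x1 + 74.9x2 + 2.5x3 + 5x4 + 2x5 ≥ 50.2   (carbon)
  x1, x2, x3, x4, x5 ≥ 0.
At the optimum only stainless scrap, ferromanganese are positive (steel scrap, scrap grade C, scrap grade A = 0). The manganese and nickel requirements are met with equality.
So stainless scrap = 1.596 kg, ferromanganese = 1.261 kg.
Total cost: 1.72·1.596 + 1.12·1.261 = 4.1574.

$4.16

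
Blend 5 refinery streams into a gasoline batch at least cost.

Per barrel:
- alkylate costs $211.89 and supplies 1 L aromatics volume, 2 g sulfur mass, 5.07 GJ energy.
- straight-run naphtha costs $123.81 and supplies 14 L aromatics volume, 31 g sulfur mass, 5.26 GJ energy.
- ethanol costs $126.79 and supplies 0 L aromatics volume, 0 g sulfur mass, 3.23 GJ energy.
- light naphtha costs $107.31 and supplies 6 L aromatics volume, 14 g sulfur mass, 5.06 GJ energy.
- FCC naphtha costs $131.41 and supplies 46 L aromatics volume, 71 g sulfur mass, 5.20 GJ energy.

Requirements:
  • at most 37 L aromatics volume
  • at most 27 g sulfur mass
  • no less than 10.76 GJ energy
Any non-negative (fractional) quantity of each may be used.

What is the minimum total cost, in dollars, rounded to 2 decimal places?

$246.26

This is a linear program. Let x1 = barrels of alkylate, x2 = barrels of straight-run naphtha, x3 = barrels of ethanol, x4 = barrels of light naphtha, x5 = barrels of FCC naphtha.
Minimise 211.89x1 + 123.81x2 + 126.79x3 + 107.31x4 + 131.41x5 subject to:
  1x1 + 14x2 + 6x4 + 46x5 ≤ 37   (aromatics volume)
  2x1 + 31x2 + 14x4 + 71x5 ≤ 27   (sulfur mass)
  5.07x1 + 5.26x2 + 3.23x3 + 5.06x4 + 5.2x5 ≥ 10.76   (energy)
  x1, x2, x3, x4, x5 ≥ 0.
The optimal basis is {ethanol, light naphtha}; alkylate, straight-run naphtha, FCC naphtha drop out. Binding constraints: sulfur mass and energy.
Optimal quantities: ethanol = 0.31004 barrels, light naphtha = 1.92857 barrels.
Total cost: 126.79·0.31004 + 107.31·1.92857 = 246.2648.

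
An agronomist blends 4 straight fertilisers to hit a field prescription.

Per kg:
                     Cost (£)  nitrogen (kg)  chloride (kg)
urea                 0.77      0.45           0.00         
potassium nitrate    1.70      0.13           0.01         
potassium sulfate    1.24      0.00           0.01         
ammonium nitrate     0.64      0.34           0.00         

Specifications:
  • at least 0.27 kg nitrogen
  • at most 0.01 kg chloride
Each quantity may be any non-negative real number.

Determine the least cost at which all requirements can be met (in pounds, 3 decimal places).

Let x1 = kg of urea, x2 = kg of potassium nitrate, x3 = kg of potassium sulfate, x4 = kg of ammonium nitrate.
min 0.77x1 + 1.7x2 + 1.24x3 + 0.64x4 subject to:
  0.45x1 + 0.13x2 + 0.34x4 ≥ 0.27   (nitrogen)
  0.01x2 + 0.01x3 ≤ 0.01   (chloride)
  x1, x2, x3, x4 ≥ 0.
At the optimum only urea is positive (potassium nitrate, potassium sulfate, ammonium nitrate = 0). There the nitrogen constraint is tight.
Solving gives x1 = 0.6.
Objective = 0.77·0.6 = 0.46200.

£0.462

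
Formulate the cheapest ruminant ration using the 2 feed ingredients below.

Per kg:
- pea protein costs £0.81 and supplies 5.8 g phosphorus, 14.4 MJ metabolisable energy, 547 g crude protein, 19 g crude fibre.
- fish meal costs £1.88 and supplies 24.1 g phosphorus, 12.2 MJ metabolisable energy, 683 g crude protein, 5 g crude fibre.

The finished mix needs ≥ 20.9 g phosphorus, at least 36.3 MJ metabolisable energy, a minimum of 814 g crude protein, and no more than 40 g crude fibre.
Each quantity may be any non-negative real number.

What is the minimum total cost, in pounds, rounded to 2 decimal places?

Treat it as an LP. Let x1 = kg of pea protein, x2 = kg of fish meal.
Minimise 0.81x1 + 1.88x2 s.t.:
  5.8x1 + 24.1x2 ≥ 20.9   (phosphorus)
  14.4x1 + 12.2x2 ≥ 36.3   (metabolisable energy)
  547x1 + 683x2 ≥ 814   (crude protein)
  19x1 + 5x2 ≤ 40   (crude fibre)
  x1, x2 ≥ 0.
Both inputs are positive at the optimum. Binding constraints: metabolisable energy and crude fibre.
That vertex is x1 = 1.918, x2 = 0.7115.
Total cost: 0.81·1.918 + 1.88·0.7115 = 2.8912.

£2.89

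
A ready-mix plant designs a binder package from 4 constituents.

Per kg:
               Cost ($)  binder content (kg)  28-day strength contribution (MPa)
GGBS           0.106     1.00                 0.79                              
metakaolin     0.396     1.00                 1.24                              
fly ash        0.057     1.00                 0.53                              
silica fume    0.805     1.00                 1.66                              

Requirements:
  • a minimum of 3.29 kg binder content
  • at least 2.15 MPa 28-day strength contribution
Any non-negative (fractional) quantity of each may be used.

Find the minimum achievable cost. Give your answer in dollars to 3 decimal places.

Let x1 = kg of GGBS, x2 = kg of metakaolin, x3 = kg of fly ash, x4 = kg of silica fume.
Minimize 0.106x1 + 0.396x2 + 0.057x3 + 0.805x4 subject to:
  1x1 + 1x2 + 1x3 + 1x4 ≥ 3.29   (binder content)
  0.79x1 + 1.24x2 + 0.53x3 + 1.66x4 ≥ 2.15   (28-day strength contribution)
  x1, x2, x3, x4 ≥ 0.
The optimal basis is {fly ash}; GGBS, metakaolin, silica fume drop out. Binding constraint: 28-day strength contribution.
So fly ash = 4.057 kg.
Hence cost = 0.057·4.057 = $0.23125.

$0.231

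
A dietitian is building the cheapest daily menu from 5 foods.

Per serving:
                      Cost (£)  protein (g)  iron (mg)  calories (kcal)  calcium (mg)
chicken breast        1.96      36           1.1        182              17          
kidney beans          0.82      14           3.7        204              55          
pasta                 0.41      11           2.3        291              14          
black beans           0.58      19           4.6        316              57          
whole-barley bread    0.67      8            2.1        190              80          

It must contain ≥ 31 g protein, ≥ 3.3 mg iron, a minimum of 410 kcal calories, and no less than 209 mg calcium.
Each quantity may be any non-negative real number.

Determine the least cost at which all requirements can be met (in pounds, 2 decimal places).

This is a linear program. Let x1 = servings of chicken breast, x2 = servings of kidney beans, x3 = servings of pasta, x4 = servings of black beans, x5 = servings of whole-barley bread.
Minimise 1.96x1 + 0.82x2 + 0.41x3 + 0.58x4 + 0.67x5 s.t.:
  36x1 + 14x2 + 11x3 + 19x4 + 8x5 ≥ 31   (protein)
  1.1x1 + 3.7x2 + 2.3x3 + 4.6x4 + 2.1x5 ≥ 3.3   (iron)
  182x1 + 204x2 + 291x3 + 316x4 + 190x5 ≥ 410   (calories)
  17x1 + 55x2 + 14x3 + 57x4 + 80x5 ≥ 209   (calcium)
  x1, x2, x3, x4, x5 ≥ 0.
The optimal basis is {black beans, whole-barley bread}; chicken breast, kidney beans, pasta drop out. The protein and calcium requirements are met with equality.
That vertex is x4 = 0.7594, x5 = 2.071.
Hence cost = 0.58·0.7594 + 0.67·2.071 = £1.8280.

£1.83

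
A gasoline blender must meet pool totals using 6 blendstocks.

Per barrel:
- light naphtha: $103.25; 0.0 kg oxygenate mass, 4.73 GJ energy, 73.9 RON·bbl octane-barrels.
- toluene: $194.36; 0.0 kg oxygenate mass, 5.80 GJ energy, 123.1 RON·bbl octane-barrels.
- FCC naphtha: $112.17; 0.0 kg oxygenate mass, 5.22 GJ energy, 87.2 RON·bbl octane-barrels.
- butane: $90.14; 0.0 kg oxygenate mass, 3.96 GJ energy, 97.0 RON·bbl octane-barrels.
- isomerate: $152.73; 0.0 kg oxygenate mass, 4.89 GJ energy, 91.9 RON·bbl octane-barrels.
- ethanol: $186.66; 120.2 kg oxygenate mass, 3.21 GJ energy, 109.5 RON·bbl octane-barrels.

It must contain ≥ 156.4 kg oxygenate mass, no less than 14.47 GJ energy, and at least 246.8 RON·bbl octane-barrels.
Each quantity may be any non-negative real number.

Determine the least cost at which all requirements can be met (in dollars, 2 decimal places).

$464.06

Set it up as a linear program. Let x1 = barrels of light naphtha, x2 = barrels of toluene, x3 = barrels of FCC naphtha, x4 = barrels of butane, x5 = barrels of isomerate, x6 = barrels of ethanol.
min 103.25x1 + 194.36x2 + 112.17x3 + 90.14x4 + 152.73x5 + 186.66x6 subject to:
  120.2x6 ≥ 156.4   (oxygenate mass)
  4.73x1 + 5.8x2 + 5.22x3 + 3.96x4 + 4.89x5 + 3.21x6 ≥ 14.47   (energy)
  73.9x1 + 123.1x2 + 87.2x3 + 97x4 + 91.9x5 + 109.5x6 ≥ 246.8   (octane-barrels)
  x1, x2, x3, x4, x5, x6 ≥ 0.
The optimal basis is {FCC naphtha, ethanol}; light naphtha, toluene, butane, isomerate drop out. There the oxygenate mass and energy constraints are tight.
Solving gives x3 = 1.97189, x6 = 1.30116.
Cost = 112.17·1.97189 + 186.66·1.30116 = 464.0614.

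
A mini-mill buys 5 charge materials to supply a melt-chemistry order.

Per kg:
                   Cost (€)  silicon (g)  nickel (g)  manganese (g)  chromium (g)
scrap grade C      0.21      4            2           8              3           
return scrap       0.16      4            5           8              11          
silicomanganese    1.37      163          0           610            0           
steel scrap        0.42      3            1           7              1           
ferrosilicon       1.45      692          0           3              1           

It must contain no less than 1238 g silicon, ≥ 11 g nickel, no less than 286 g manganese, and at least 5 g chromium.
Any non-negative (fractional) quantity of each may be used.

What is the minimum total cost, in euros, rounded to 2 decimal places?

Let x1 = kg of scrap grade C, x2 = kg of return scrap, x3 = kg of silicomanganese, x4 = kg of steel scrap, x5 = kg of ferrosilicon.
Minimize 0.21x1 + 0.16x2 + 1.37x3 + 0.42x4 + 1.45x5 with:
  4x1 + 4x2 + 163x3 + 3x4 + 692x5 ≥ 1238   (silicon)
  2x1 + 5x2 + 1x4 ≥ 11   (nickel)
  8x1 + 8x2 + 610x3 + 7x4 + 3x5 ≥ 286   (manganese)
  3x1 + 11x2 + 1x4 + 1x5 ≥ 5   (chromium)
  x1, x2, x3, x4, x5 ≥ 0.
At the optimum only return scrap, silicomanganese, ferrosilicon are positive (scrap grade C, steel scrap = 0). Binding constraints: silicon, nickel, manganese.
So return scrap = 2.2 kg, silicomanganese = 0.4318 kg, ferrosilicon = 1.675 kg.
Objective = 0.16·2.2 + 1.37·0.4318 + 1.45·1.675 = 3.3723.

€3.37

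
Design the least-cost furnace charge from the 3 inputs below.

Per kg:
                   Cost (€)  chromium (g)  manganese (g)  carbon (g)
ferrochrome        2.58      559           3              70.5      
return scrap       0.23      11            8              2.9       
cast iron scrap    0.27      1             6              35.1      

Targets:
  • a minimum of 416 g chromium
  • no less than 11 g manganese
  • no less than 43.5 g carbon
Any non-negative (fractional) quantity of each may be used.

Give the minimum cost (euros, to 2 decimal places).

Let x1 = kg of ferrochrome, x2 = kg of return scrap, x3 = kg of cast iron scrap.
min 2.58x1 + 0.23x2 + 0.27x3 s.t.:
  559x1 + 11x2 + 1x3 ≥ 416   (chromium)
  3x1 + 8x2 + 6x3 ≥ 11   (manganese)
  70.5x1 + 2.9x2 + 35.1x3 ≥ 43.5   (carbon)
  x1, x2, x3 ≥ 0.
At the optimum only ferrochrome, return scrap are positive (cast iron scrap = 0). Binding constraints: chromium and manganese.
Solving gives x1 = 0.7225, x2 = 1.104.
Cost = 2.58·0.7225 + 0.23·1.104 = 2.1180.

€2.12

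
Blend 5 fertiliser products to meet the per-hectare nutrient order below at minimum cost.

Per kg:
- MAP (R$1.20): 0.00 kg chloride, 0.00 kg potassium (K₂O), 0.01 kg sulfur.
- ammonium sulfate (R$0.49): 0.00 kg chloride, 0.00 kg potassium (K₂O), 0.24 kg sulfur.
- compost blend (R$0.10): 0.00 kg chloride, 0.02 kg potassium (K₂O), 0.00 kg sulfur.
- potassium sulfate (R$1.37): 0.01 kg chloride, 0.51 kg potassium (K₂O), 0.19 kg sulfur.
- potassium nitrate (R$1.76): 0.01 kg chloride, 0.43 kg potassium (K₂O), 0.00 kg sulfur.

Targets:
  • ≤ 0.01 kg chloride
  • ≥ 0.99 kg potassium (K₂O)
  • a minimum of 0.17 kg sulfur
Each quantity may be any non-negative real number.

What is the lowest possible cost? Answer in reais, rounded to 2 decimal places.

Let x1 = kg of MAP, x2 = kg of ammonium sulfate, x3 = kg of compost blend, x4 = kg of potassium sulfate, x5 = kg of potassium nitrate.
min 1.2x1 + 0.49x2 + 0.1x3 + 1.37x4 + 1.76x5 s.t.:
  0.01x4 + 0.01x5 ≤ 0.01   (chloride)
  0.02x3 + 0.51x4 + 0.43x5 ≥ 0.99   (potassium (K₂O))
  0.01x1 + 0.24x2 + 0.19x4 ≥ 0.17   (sulfur)
  x1, x2, x3, x4, x5 ≥ 0.
At the optimum only compost blend, potassium sulfate are positive (MAP, ammonium sulfate, potassium nitrate = 0). There the chloride and potassium (K₂O) constraints are tight.
Optimal quantities: compost blend = 24 kg, potassium sulfate = 1 kg.
Hence cost = 0.1·24 + 1.37·1 = R$3.7700.

R$3.77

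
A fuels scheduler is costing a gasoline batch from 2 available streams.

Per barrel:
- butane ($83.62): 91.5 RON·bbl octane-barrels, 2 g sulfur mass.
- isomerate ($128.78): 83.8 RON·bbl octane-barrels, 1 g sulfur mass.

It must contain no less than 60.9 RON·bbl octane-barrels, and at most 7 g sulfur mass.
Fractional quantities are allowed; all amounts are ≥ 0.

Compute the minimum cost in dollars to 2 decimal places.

Treat it as an LP. Let x1 = barrels of butane, x2 = barrels of isomerate.
Minimise 83.62x1 + 128.78x2 with:
  91.5x1 + 83.8x2 ≥ 60.9   (octane-barrels)
  2x1 + 1x2 ≤ 7   (sulfur mass)
  x1, x2 ≥ 0.
The optimal basis is {butane}; isomerate drops out. The octane-barrels requirement is met with equality.
That vertex is x1 = 0.6656.
Objective = 83.62·0.6656 = 55.6575.

$55.66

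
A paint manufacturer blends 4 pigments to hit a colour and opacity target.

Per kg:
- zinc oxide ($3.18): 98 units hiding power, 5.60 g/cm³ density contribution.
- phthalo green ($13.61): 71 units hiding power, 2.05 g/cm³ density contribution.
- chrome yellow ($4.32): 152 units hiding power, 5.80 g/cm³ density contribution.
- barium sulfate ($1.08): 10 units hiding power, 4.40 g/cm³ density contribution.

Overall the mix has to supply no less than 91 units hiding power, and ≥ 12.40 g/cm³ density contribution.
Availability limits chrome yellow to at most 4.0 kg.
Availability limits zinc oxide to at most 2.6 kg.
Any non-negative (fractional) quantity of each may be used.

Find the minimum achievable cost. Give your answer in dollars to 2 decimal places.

Let x1 = kg of zinc oxide, x2 = kg of phthalo green, x3 = kg of chrome yellow, x4 = kg of barium sulfate.
Minimize 3.18x1 + 13.61x2 + 4.32x3 + 1.08x4 s.t.:
  98x1 + 71x2 + 152x3 + 10x4 ≥ 91   (hiding power)
  5.6x1 + 2.05x2 + 5.8x3 + 4.4x4 ≥ 12.4   (density contribution)
  x3 ≤ 4
  x1 ≤ 2.6
  x1, x2, x3, x4 ≥ 0.
At the optimum only chrome yellow, barium sulfate are positive (zinc oxide, phthalo green = 0). The hiding power and density contribution requirements are met with equality.
Solving gives x3 = 0.4525, x4 = 2.222.
Cost = 4.32·0.4525 + 1.08·2.222 = 4.3546.

$4.35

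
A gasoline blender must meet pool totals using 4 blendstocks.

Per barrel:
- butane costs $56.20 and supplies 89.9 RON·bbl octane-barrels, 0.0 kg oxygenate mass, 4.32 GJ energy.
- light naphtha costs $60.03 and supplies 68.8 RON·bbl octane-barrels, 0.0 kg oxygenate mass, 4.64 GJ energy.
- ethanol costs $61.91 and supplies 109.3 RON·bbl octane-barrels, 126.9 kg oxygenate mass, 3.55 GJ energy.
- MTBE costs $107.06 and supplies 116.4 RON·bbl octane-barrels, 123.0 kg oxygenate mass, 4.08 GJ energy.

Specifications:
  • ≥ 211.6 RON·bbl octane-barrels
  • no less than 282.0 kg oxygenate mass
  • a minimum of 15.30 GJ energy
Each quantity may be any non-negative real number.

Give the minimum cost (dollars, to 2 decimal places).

Treat it as an LP. Let x1 = barrels of butane, x2 = barrels of light naphtha, x3 = barrels of ethanol, x4 = barrels of MTBE.
Minimize 56.2x1 + 60.03x2 + 61.91x3 + 107.06x4 s.t.:
  89.9x1 + 68.8x2 + 109.3x3 + 116.4x4 ≥ 211.6   (octane-barrels)
  126.9x3 + 123x4 ≥ 282   (oxygenate mass)
  4.32x1 + 4.64x2 + 3.55x3 + 4.08x4 ≥ 15.3   (energy)
  x1, x2, x3, x4 ≥ 0.
The optimal basis is {light naphtha, ethanol}; butane, MTBE drop out. Binding constraints: oxygenate mass and energy.
So light naphtha = 1.5972 barrels, ethanol = 2.2222 barrels.
Total cost: 60.03·1.5972 + 61.91·2.2222 = 233.4563.

$233.46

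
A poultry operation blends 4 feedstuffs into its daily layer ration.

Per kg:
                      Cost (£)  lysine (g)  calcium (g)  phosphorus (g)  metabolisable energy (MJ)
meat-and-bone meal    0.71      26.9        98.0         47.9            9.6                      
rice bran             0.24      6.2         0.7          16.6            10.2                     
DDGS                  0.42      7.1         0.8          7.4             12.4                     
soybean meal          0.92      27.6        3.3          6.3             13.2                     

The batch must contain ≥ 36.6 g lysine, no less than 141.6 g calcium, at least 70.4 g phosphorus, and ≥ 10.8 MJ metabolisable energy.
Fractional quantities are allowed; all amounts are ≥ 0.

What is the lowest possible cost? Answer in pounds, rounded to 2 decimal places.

Let x1 = kg of meat-and-bone meal, x2 = kg of rice bran, x3 = kg of DDGS, x4 = kg of soybean meal.
Minimize 0.71x1 + 0.24x2 + 0.42x3 + 0.92x4 s.t.:
  26.9x1 + 6.2x2 + 7.1x3 + 27.6x4 ≥ 36.6   (lysine)
  98x1 + 0.7x2 + 0.8x3 + 3.3x4 ≥ 141.6   (calcium)
  47.9x1 + 16.6x2 + 7.4x3 + 6.3x4 ≥ 70.4   (phosphorus)
  9.6x1 + 10.2x2 + 12.4x3 + 13.2x4 ≥ 10.8   (metabolisable energy)
  x1, x2, x3, x4 ≥ 0.
The optimal basis is {meat-and-bone meal, rice bran}; DDGS, soybean meal drop out. Binding constraints: calcium and phosphorus.
That vertex is x1 = 1.444, x2 = 0.07316.
Total cost: 0.71·1.444 + 0.24·0.07316 = 1.0428.

£1.04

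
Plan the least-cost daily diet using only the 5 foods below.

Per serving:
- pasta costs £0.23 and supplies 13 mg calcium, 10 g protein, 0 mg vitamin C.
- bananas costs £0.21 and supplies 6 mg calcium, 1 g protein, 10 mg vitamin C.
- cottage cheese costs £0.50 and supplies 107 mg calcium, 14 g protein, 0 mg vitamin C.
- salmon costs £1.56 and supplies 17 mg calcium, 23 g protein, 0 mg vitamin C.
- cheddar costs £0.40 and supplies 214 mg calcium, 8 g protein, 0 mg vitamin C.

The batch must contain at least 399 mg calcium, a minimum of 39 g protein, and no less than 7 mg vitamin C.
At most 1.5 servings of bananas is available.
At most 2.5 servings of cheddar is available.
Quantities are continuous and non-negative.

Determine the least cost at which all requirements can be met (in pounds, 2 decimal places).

£1.39

Let x1 = servings of pasta, x2 = servings of bananas, x3 = servings of cottage cheese, x4 = servings of salmon, x5 = servings of cheddar.
Minimize 0.23x1 + 0.21x2 + 0.5x3 + 1.56x4 + 0.4x5 subject to:
  13x1 + 6x2 + 107x3 + 17x4 + 214x5 ≥ 399   (calcium)
  10x1 + 1x2 + 14x3 + 23x4 + 8x5 ≥ 39   (protein)
  10x2 ≥ 7   (vitamin C)
  x2 ≤ 1.5
  x5 ≤ 2.5
  x1, x2, x3, x4, x5 ≥ 0.
The cheapest feasible vertex uses only pasta, bananas, cheddar; cottage cheese, salmon are not used. The calcium, protein, vitamin C requirements are met with equality.
Solving gives x1 = 2.474, x2 = 0.7, x5 = 1.695.
Objective = 0.23·2.474 + 0.21·0.7 + 0.4·1.695 = 1.3940.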